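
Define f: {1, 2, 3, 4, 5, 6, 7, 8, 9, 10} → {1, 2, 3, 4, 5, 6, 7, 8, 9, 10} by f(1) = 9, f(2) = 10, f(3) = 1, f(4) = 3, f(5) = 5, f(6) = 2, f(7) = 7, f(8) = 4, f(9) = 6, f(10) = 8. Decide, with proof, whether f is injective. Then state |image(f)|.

10

The values f(1), …, f(10) are 9, 10, 1, 3, 5, 2, 7, 4, 6, 8 — all distinct.
So f(s) = f(t) only when s = t, and f is injective.
The image of f is {1, 2, 3, 4, 5, 6, 7, 8, 9, 10}, which has 10 elements.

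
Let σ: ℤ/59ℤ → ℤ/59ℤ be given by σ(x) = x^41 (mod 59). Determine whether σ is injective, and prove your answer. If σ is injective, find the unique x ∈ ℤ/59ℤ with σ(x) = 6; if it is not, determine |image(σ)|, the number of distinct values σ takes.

Since 59 is prime, the nonzero elements of ℤ/59ℤ form a cyclic group of order 58.
As gcd(41, 58) = 1, raising to the 41st power is a bijection on this group: if s^41 ≡ t^41 then (st^{−1})^41 = 1, and the only element of order dividing gcd(41, 58) = 1 is 1, so s = t.
With σ(0) = 0 this makes σ injective on all of ℤ/59ℤ, hence bijective (finite equal-size domain and codomain). In particular σ is injective.
Since σ is injective, we find the preimage of 6. The inverse of x ↦ x^41 on (ℤ/59ℤ)^× is x ↦ x^17, because 41·17 = 697 = 12·58 + 1 ≡ 1 (mod 58) and x^{58} = 1 for x ≠ 0 (Fermat). So σ⁻¹(6) = 6^17 mod 59.
Repeated squaring mod 59: 6^1 ≡ 6, 6^2 ≡ 6² = 36, 6^4 ≡ 36² = 1296 ≡ 57, 6^8 ≡ 57² = 3249 ≡ 4, 6^16 ≡ 4² = 16. Since 17 = 16 + 1, 6^17 ≡ 16·6: 16·6 = 96 ≡ 37. So 6^17 ≡ 37 (mod 59).
Hence σ⁻¹(6) = 37.

37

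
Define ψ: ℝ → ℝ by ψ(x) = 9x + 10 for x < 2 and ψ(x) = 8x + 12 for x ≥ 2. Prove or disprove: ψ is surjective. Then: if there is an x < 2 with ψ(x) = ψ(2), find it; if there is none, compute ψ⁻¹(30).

9/4

Both pieces are strictly increasing (slopes 9 and 8), so each is injective on its own interval.
The left piece maps (−∞, 2) onto (−∞, 28); the right piece maps [2, ∞) onto [28, ∞).
These images together cover ℝ, so ψ is surjective.
Because the two images are disjoint, no x < 2 has ψ(x) = ψ(2), so we compute ψ⁻¹(30): 30 lies in [28, ∞), so solve 8x + 12 = 30: x = (30 − 12)/8 = 9/4.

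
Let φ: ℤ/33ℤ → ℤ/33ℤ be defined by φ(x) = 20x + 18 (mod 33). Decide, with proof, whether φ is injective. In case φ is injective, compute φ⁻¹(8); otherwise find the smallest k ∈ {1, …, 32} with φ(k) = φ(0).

16

If φ(x_1) = φ(x_2), then 20x_1 ≡ 20x_2 (mod 33). Because gcd(20, 33) = 1, we may cancel 20 to get x_1 ≡ x_2 (mod 33).
Hence φ is injective.
We now compute 20⁻¹ mod 33 explicitly. Euclid's algorithm: 33 = 1·20 + 13, 20 = 1·13 + 7, 13 = 1·7 + 6, 7 = 1·6 + 1; back-substituting gives 1 = 5·20 − 3·33, so 20⁻¹ ≡ 5 (mod 33).
Since φ is injective, we find φ⁻¹(8): we need 20x ≡ 8 − 18 ≡ 23 (mod 33). Using 20⁻¹ = 5: x ≡ 5·23 = 115 = 3·33 + 16, so x = 16.
Check: φ(16) = 20·16 + 18 = 338 = 10·33 + 8 ≡ 8 (mod 33).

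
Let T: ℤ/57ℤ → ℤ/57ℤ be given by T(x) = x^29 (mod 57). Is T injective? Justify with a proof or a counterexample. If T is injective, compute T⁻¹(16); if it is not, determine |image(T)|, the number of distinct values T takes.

4

Computing x^29 mod 57 for each x (by repeated squaring, reducing mod 57 at every step), the values T(0), T(1), …, T(56) are: 0, 1, 53, 48, 16, 44, 36, 49, 50, 24, 52, 26, 27, 40, 32, 3, 28, 23, 18, 19, 20, 15, 10, 35, 6, 55, 11, 12, 43, 14, 45, 46, 2, 51, 22, 47, 42, 37, 38, 39, 34, 29, 54, 25, 17, 30, 31, 5, 33, 7, 8, 21, 13, 41, 9, 4, 56.
Every element of ℤ/57ℤ appears exactly once in this list, so T is a bijection, and in particular injective.
Since T is injective, we read off the preimage of 16 from the same table: T(4) = 16, so T⁻¹(16) = 4.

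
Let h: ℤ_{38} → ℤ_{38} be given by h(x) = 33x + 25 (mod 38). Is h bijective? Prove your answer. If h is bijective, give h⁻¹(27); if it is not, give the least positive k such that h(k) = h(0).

30

If h(x_1) = h(x_2), then 33x_1 ≡ 33x_2 (mod 38). Because gcd(33, 38) = 1, we may cancel 33 to get x_1 ≡ x_2 (mod 38).
We now compute 33⁻¹ mod 38 explicitly. Euclid's algorithm: 38 = 1·33 + 5, 33 = 6·5 + 3, 5 = 1·3 + 2, 3 = 1·2 + 1; back-substituting gives 1 = 15·33 − 13·38, so 33⁻¹ ≡ 15 (mod 38).
Then y ↦ 15(y − 25) is a two-sided inverse to h, so every y ∈ ℤ_{38} has a preimage.
Hence h is bijective.
Since h is bijective, we find h⁻¹(27): we need 33x ≡ 27 − 25 ≡ 2 (mod 38). Using 33⁻¹ = 15: x ≡ 15·2 = 30, so x = 30.
Check: h(30) = 33·30 + 25 = 1015 = 26·38 + 27 ≡ 27 (mod 38).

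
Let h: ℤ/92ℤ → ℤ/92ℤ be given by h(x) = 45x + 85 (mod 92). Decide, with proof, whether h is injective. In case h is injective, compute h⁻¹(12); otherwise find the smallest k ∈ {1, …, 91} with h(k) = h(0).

27

Recall that injectivity means: for all s, t in the domain, h(s) = h(t) implies s = t.
If h(s) = h(t), then 45s ≡ 45t (mod 92). Because gcd(45, 92) = 1, we may cancel 45 to get s ≡ t (mod 92).
Hence h is injective.
We now compute 45⁻¹ mod 92 explicitly. Euclid's algorithm: 92 = 2·45 + 2, 45 = 22·2 + 1; back-substituting gives 1 = 45·45 − 22·92, so 45⁻¹ ≡ 45 (mod 92).
Since h is injective, we find h⁻¹(12): we need 45x ≡ 12 − 85 ≡ 19 (mod 92). Using 45⁻¹ = 45: x ≡ 45·19 = 855 = 9·92 + 27, so x = 27.
Check: h(27) = 45·27 + 85 = 1300 = 14·92 + 12 ≡ 12 (mod 92).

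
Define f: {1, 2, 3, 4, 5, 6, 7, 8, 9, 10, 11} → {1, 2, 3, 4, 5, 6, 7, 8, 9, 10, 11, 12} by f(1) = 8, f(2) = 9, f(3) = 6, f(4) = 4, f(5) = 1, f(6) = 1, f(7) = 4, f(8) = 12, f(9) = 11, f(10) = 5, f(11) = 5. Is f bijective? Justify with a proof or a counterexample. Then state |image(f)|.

8

f(5) = 1 = f(6) with 5 ≠ 6, so f is not injective, hence not bijective.
The image of f is {1, 4, 5, 6, 8, 9, 11, 12}, which has 8 elements.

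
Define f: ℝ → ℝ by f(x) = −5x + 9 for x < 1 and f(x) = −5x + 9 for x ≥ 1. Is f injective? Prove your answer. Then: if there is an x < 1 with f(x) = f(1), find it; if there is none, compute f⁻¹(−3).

12/5

Both pieces are strictly decreasing (slopes −5 and −5), so each is injective on its own interval.
The left piece maps (−∞, 1) onto (4, ∞); the right piece maps [1, ∞) onto (−∞, 4].
These images are disjoint, so no value is attained by both pieces. So f is injective.
Because the two images are disjoint, no x < 1 has f(x) = f(1), so we compute f⁻¹(−3): −3 lies in (−∞, 4], so solve −5x + 9 = −3: x = (−3 − 9)/(−5) = 12/5.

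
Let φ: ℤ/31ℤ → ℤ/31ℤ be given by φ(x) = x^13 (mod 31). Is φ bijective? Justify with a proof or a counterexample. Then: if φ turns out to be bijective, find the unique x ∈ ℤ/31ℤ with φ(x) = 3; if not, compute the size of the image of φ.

Since 31 is prime, the nonzero elements of ℤ/31ℤ form a cyclic group of order 30.
As gcd(13, 30) = 1, raising to the 13th power is a bijection on this group: if x_1^13 ≡ x_2^13 then (x_1x_2^{−1})^13 = 1, and the only element of order dividing gcd(13, 30) = 1 is 1, so x_1 = x_2.
With φ(0) = 0 this makes φ injective on all of ℤ/31ℤ, hence bijective (finite equal-size domain and codomain). In particular φ is bijective.
Since φ is bijective, we find the preimage of 3. The inverse of x ↦ x^13 on (ℤ/31ℤ)^× is x ↦ x^7, because 13·7 = 91 = 3·30 + 1 ≡ 1 (mod 30) and x^{30} = 1 for x ≠ 0 (Fermat). So φ⁻¹(3) = 3^7 mod 31.
Repeated squaring mod 31: 3^1 ≡ 3, 3^2 ≡ 3² = 9, 3^4 ≡ 9² = 81 ≡ 19. Since 7 = 4 + 2 + 1, 3^7 ≡ 19·9·3: 19·9 = 171 ≡ 16, then 16·3 = 48 ≡ 17. So 3^7 ≡ 17 (mod 31).
Hence φ⁻¹(3) = 17.

17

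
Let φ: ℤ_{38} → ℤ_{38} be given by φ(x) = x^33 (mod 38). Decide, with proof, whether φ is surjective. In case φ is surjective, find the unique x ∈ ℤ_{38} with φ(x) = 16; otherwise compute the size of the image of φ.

φ(4): Repeated squaring mod 38: 4^1 ≡ 4, 4^2 ≡ 4² = 16, 4^4 ≡ 16² = 256 ≡ 28, 4^8 ≡ 28² = 784 ≡ 24, 4^16 ≡ 24² = 576 ≡ 6, 4^32 ≡ 6² = 36. Since 33 = 32 + 1, 4^33 ≡ 36·4: 36·4 = 144 ≡ 30. So 4^33 ≡ 30 (mod 38).
φ(6): Repeated squaring mod 38: 6^1 ≡ 6, 6^2 ≡ 6² = 36, 6^4 ≡ 36² = 1296 ≡ 4, 6^8 ≡ 4² = 16, 6^16 ≡ 16² = 256 ≡ 28, 6^32 ≡ 28² = 784 ≡ 24. Since 33 = 32 + 1, 6^33 ≡ 24·6: 24·6 = 144 ≡ 30. So 6^33 ≡ 30 (mod 38).
So φ(4) = φ(6) = 30 while 4 ≠ 6, hence φ is not injective.
A non-injective map from the 38-element set ℤ_{38} to itself takes at most 37 distinct values, so it cannot be surjective. So φ is not surjective.
Since φ is not surjective, we determine |image(φ)|. Computing x^33 mod 38 for each x (by repeated squaring, reducing mod 38 at every step), the values φ(0), φ(1), …, φ(37) are: 0, 1, 12, 31, 30, 7, 30, 1, 18, 11, 8, 1, 18, 27, 12, 27, 26, 7, 18, 19, 20, 31, 12, 11, 26, 11, 20, 37, 30, 27, 20, 37, 8, 31, 8, 7, 26, 37.
The distinct values are {0, 1, 7, 8, 11, 12, 18, 19, 20, 26, 27, 30, 31, 37}; there are 14 of them.

14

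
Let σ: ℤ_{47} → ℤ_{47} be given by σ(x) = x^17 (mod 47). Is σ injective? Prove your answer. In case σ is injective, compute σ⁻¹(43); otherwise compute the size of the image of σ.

Since 47 is prime, the nonzero elements of ℤ_{47} form a cyclic group of order 46.
As gcd(17, 46) = 1, raising to the 17th power is a bijection on this group: if s^17 ≡ t^17 then (st^{−1})^17 = 1, and the only element of order dividing gcd(17, 46) = 1 is 1, so s = t.
With σ(0) = 0 this makes σ injective on all of ℤ_{47}, hence bijective (finite equal-size domain and codomain). In particular σ is injective.
Since σ is injective, we find the preimage of 43. The inverse of x ↦ x^17 on (ℤ_{47})^× is x ↦ x^19, because 17·19 = 323 = 7·46 + 1 ≡ 1 (mod 46) and x^{46} = 1 for x ≠ 0 (Fermat). So σ⁻¹(43) = 43^19 mod 47.
Repeated squaring mod 47: 43^1 ≡ 43, 43^2 ≡ 43² = 1849 ≡ 16, 43^4 ≡ 16² = 256 ≡ 21, 43^8 ≡ 21² = 441 ≡ 18, 43^16 ≡ 18² = 324 ≡ 42. Since 19 = 16 + 2 + 1, 43^19 ≡ 42·16·43: 42·16 = 672 ≡ 14, then 14·43 = 602 ≡ 38. So 43^19 ≡ 38 (mod 47).
Hence σ⁻¹(43) = 38.

38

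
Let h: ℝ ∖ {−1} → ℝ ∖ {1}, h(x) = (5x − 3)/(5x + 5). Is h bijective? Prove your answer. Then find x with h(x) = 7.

Suppose h(a) = h(b). Cross-multiplying: (5a − 3)(5b + 5) = (5b − 3)(5a + 5).
Expanding both sides and cancelling the symmetric terms leaves 40·(a − b) = 0. Since 40 ≠ 0, a = b. Hence h is injective.
For any y ≠ 1, solving y(5x + 5) = 5x − 3 for x gives a well-defined x ≠ −1. So h is surjective.
Thus h is bijective.
Solving h(x) = 7: cross-multiplying gives 5x − 3 = 7(5x + 5), which rearranges to −30x = 38, so x = −19/15.

-19/15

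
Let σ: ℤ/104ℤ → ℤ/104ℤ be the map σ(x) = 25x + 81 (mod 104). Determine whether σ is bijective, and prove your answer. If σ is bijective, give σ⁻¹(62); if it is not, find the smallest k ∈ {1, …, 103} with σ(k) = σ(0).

45

By definition, σ is injective when σ(u) = σ(v) forces u = v.
If σ(u) = σ(v), then 25u ≡ 25v (mod 104). Because gcd(25, 104) = 1, we may cancel 25 to get u ≡ v (mod 104).
We now compute 25⁻¹ mod 104 explicitly. Euclid's algorithm: 104 = 4·25 + 4, 25 = 6·4 + 1; back-substituting gives 1 = 25·25 − 6·104, so 25⁻¹ ≡ 25 (mod 104).
For any y ∈ ℤ/104ℤ, x = 25(y − 81) mod 104 satisfies σ(x) = 25·25(y − 81) + 81 ≡ y (since 25·25 ≡ 1 mod 104). So every y has a preimage.
Therefore σ is bijective.
Since σ is bijective, we compute σ⁻¹(62): solve 25x + 81 ≡ 62 (mod 104), i.e. 25x ≡ 85 (mod 104).
Multiplying by 25⁻¹ = 25 gives x ≡ 25·85 = 2125 = 20·104 + 45 ≡ 45 (mod 104).
Check: σ(45) = 25·45 + 81 = 1206 = 11·104 + 62 ≡ 62 (mod 104).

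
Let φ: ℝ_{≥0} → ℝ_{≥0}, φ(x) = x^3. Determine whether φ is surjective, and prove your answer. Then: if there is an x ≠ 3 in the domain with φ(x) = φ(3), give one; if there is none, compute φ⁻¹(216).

6

For any y ∈ ℝ_{≥0}, x = y^{1/3} ∈ ℝ_{≥0} gives φ(x) = y, so φ is surjective.
Since x ↦ x^3 is strictly increasing on ℝ_{≥0}, it is injective there, so no x ≠ 3 in the domain has φ(x) = φ(3). We therefore compute φ⁻¹(216) = 216^{1/3} = 6 (indeed 6^3 = 216).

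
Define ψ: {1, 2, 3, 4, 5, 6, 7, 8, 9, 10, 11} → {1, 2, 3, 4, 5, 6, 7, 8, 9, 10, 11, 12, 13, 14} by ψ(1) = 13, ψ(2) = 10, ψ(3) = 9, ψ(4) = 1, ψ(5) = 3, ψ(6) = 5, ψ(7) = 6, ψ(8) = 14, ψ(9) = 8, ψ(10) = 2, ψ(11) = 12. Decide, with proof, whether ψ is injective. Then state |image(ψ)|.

11

The values ψ(1), …, ψ(11) are 13, 10, 9, 1, 3, 5, 6, 14, 8, 2, 12 — all distinct.
So ψ(s) = ψ(t) only when s = t, and ψ is injective.
The image of ψ is {1, 2, 3, 5, 6, 8, 9, 10, 12, 13, 14}, which has 11 elements.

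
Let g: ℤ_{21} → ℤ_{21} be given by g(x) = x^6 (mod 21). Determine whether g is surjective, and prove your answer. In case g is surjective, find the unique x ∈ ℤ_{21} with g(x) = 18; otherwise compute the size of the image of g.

g(1) = 1^6 = 1.
g(2): Repeated squaring mod 21: 2^1 ≡ 2, 2^2 ≡ 2² = 4, 2^4 ≡ 4² = 16. Since 6 = 4 + 2, 2^6 ≡ 16·4: 16·4 = 64 ≡ 1. So 2^6 ≡ 1 (mod 21).
So g(1) = g(2) = 1 while 1 ≠ 2, hence g is not injective.
A non-injective map from the 21-element set ℤ_{21} to itself takes at most 20 distinct values, so it cannot be surjective. Thus g is not surjective.
Since g is not surjective, we determine |image(g)|. Computing x^6 mod 21 for each x (by repeated squaring, reducing mod 21 at every step), the values g(0), g(1), …, g(20) are: 0, 1, 1, 15, 1, 1, 15, 7, 1, 15, 1, 1, 15, 1, 7, 15, 1, 1, 15, 1, 1.
The distinct values are {0, 1, 7, 15}; there are 4 of them.

4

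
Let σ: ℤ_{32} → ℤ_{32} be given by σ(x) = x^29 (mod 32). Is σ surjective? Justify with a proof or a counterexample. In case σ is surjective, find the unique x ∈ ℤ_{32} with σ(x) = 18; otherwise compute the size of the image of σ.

σ(0) = 0^29 = 0.
σ(2): Repeated squaring mod 32: 2^1 ≡ 2, 2^2 ≡ 2² = 4, 2^4 ≡ 4² = 16, 2^8 ≡ 16² = 256 ≡ 0, 2^16 ≡ 0² = 0. Since 29 = 16 + 8 + 4 + 1, 2^29 ≡ 0·0·16·2: 0·0 = 0, then 0·16 = 0, then 0·2 = 0. So 2^29 ≡ 0 (mod 32).
So σ(0) = σ(2) = 0 while 0 ≠ 2, therefore σ is not injective.
A non-injective map from the 32-element set ℤ_{32} to itself takes at most 31 distinct values, so it cannot be surjective. Therefore σ is not surjective.
Since σ is not surjective, we determine |image(σ)|. Computing x^29 mod 32 for each x (by repeated squaring, reducing mod 32 at every step), the values σ(0), σ(1), …, σ(31) are: 0, 1, 0, 19, 0, 21, 0, 7, 0, 9, 0, 27, 0, 29, 0, 15, 0, 17, 0, 3, 0, 5, 0, 23, 0, 25, 0, 11, 0, 13, 0, 31.
The distinct values are {0, 1, 3, 5, 7, 9, 11, 13, 15, 17, 19, 21, 23, 25, 27, 29, 31}; there are 17 of them.

17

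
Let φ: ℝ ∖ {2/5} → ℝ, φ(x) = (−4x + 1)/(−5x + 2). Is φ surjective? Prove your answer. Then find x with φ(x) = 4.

If φ(x) = 4/5, cross-multiplying gives −5(−4x + 1) = −4(−5x + 2), which simplifies to −5 = −8 — false.  So 4/5 has no preimage and φ is not surjective.
Solving φ(x) = 4: cross-multiplying gives −4x + 1 = 4(−5x + 2), which rearranges to 16x = 7, so x = 7/16.

7/16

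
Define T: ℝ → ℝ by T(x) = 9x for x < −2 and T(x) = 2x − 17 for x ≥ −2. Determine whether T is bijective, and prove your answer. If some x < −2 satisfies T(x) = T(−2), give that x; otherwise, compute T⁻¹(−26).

-7/3

Both pieces are strictly increasing (slopes 9 and 2), so each is injective on its own interval.
The left piece maps (−∞, −2) onto (−∞, −18); the right piece maps [−2, ∞) onto [−21, ∞).
These images overlap. In particular T(−2) = −21 (right piece), and solving 9x = −21 on the left piece gives x = −7/3 < −2.
So T(−7/3) = T(−2) with −7/3 ≠ −2, and T is not injective, hence not bijective. This x = −7/3 is the requested value below −2.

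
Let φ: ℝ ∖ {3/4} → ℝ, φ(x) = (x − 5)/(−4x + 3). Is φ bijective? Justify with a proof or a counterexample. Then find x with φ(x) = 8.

29/33

If φ(x) = −1/4, cross-multiplying gives −4(x − 5) = 1(−4x + 3), which simplifies to 20 = 3 — false.  So −1/4 has no preimage and φ is not surjective.
Hence φ is not bijective.
Solving φ(x) = 8: cross-multiplying gives x − 5 = 8(−4x + 3), which rearranges to 33x = 29, so x = 29/33.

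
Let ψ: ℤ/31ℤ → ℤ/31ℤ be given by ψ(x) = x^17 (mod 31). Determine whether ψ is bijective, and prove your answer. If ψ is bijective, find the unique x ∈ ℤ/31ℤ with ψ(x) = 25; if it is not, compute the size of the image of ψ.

Since 31 is prime, the nonzero elements of ℤ/31ℤ form a cyclic group of order 30.
As gcd(17, 30) = 1, raising to the 17th power is a bijection on this group: if s^17 ≡ t^17 then (st^{−1})^17 = 1, and the only element of order dividing gcd(17, 30) = 1 is 1, so s = t.
With ψ(0) = 0 this makes ψ injective on all of ℤ/31ℤ, hence bijective (finite equal-size domain and codomain). In particular ψ is bijective.
Since ψ is bijective, we find the preimage of 25. The inverse of x ↦ x^17 on (ℤ/31ℤ)^× is x ↦ x^23, because 17·23 = 391 = 13·30 + 1 ≡ 1 (mod 30) and x^{30} = 1 for x ≠ 0 (Fermat). So ψ⁻¹(25) = 25^23 mod 31.
Repeated squaring mod 31: 25^1 ≡ 25, 25^2 ≡ 25² = 625 ≡ 5, 25^4 ≡ 5² = 25, 25^8 ≡ 25² = 625 ≡ 5, 25^16 ≡ 5² = 25. Since 23 = 16 + 4 + 2 + 1, 25^23 ≡ 25·25·5·25: 25·25 = 625 ≡ 5, then 5·5 = 25, then 25·25 = 625 ≡ 5. So 25^23 ≡ 5 (mod 31).
Hence ψ⁻¹(25) = 5.

5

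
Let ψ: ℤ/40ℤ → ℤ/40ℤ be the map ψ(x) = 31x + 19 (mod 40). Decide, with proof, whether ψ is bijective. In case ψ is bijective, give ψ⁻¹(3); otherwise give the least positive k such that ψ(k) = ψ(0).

24

Recall that injectivity means: for all a, b in the domain, ψ(a) = ψ(b) implies a = b.
Suppose ψ(a) = ψ(b) in ℤ/40ℤ. Then 31a + 19 ≡ 31b + 19 (mod 40), thus 31(a − b) ≡ 0 (mod 40).
Since gcd(31, 40) = 1, 31 is invertible modulo 40, therefore a − b ≡ 0 (mod 40), i.e. a = b.
We now compute 31⁻¹ mod 40 explicitly. Euclid's algorithm: 40 = 1·31 + 9, 31 = 3·9 + 4, 9 = 2·4 + 1; back-substituting gives 1 = 31·31 − 24·40, so 31⁻¹ ≡ 31 (mod 40).
For any y ∈ ℤ/40ℤ, x = 31(y − 19) mod 40 satisfies ψ(x) = 31·31(y − 19) + 19 ≡ y (since 31·31 ≡ 1 mod 40). So every y has a preimage.
Thus ψ is bijective.
Since ψ is bijective, we find ψ⁻¹(3): we need 31x ≡ 3 − 19 ≡ 24 (mod 40). Using 31⁻¹ = 31: x ≡ 31·24 = 744 = 18·40 + 24, so x = 24.
Check: ψ(24) = 31·24 + 19 = 763 = 19·40 + 3 ≡ 3 (mod 40).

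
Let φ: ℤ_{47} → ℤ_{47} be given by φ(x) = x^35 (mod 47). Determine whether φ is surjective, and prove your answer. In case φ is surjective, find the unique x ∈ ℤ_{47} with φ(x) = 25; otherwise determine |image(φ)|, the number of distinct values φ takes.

Since 47 is prime, the nonzero elements of ℤ_{47} form a cyclic group of order 46.
As gcd(35, 46) = 1, raising to the 35th power is a bijection on this group: if x_1^35 ≡ x_2^35 then (x_1x_2^{−1})^35 = 1, and the only element of order dividing gcd(35, 46) = 1 is 1, so x_1 = x_2.
With φ(0) = 0 this makes φ injective on all of ℤ_{47}, hence bijective (finite equal-size domain and codomain). In particular φ is surjective.
Since φ is surjective, we find the preimage of 25. The inverse of x ↦ x^35 on (ℤ_{47})^× is x ↦ x^25, because 35·25 = 875 = 19·46 + 1 ≡ 1 (mod 46) and x^{46} = 1 for x ≠ 0 (Fermat). So φ⁻¹(25) = 25^25 mod 47.
Repeated squaring mod 47: 25^1 ≡ 25, 25^2 ≡ 25² = 625 ≡ 14, 25^4 ≡ 14² = 196 ≡ 8, 25^8 ≡ 8² = 64 ≡ 17, 25^16 ≡ 17² = 289 ≡ 7. Since 25 = 16 + 8 + 1, 25^25 ≡ 7·17·25: 7·17 = 119 ≡ 25, then 25·25 = 625 ≡ 14. So 25^25 ≡ 14 (mod 47).
Hence φ⁻¹(25) = 14.

14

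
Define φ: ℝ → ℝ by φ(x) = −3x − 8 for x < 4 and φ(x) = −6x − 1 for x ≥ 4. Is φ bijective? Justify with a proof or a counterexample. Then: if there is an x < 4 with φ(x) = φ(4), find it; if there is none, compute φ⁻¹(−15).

7/3

Both pieces are strictly decreasing (slopes −3 and −6), so each is injective on its own interval.
The left piece maps (−∞, 4) onto (−20, ∞); the right piece maps [4, ∞) onto (−∞, −25].
The images leave a gap (−20 has no preimage), so φ is not surjective, hence not bijective.
Because the two images are disjoint, no x < 4 has φ(x) = φ(4), so we compute φ⁻¹(−15): −15 lies in (−20, ∞), so solve −3x − 8 = −15: x = (−15 + 8)/(−3) = 7/3.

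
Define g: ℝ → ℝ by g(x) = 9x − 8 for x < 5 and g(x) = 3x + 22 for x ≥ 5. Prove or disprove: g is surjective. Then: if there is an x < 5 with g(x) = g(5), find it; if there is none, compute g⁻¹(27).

Both pieces are strictly increasing (slopes 9 and 3), so each is injective on its own interval.
The left piece maps (−∞, 5) onto (−∞, 37); the right piece maps [5, ∞) onto [37, ∞).
These images together cover ℝ, so g is surjective.
Because the two images are disjoint, no x < 5 has g(x) = g(5), so we compute g⁻¹(27): 27 lies in (−∞, 37), so solve 9x − 8 = 27: x = (27 + 8)/9 = 35/9.

35/9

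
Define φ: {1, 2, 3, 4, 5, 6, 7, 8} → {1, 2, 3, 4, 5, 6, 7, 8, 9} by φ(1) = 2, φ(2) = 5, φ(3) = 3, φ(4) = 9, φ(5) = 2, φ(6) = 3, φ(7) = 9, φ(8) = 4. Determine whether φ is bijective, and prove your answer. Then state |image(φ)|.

φ(1) = 2 = φ(5) with 1 ≠ 5, so φ is not injective, hence not bijective.
The image of φ is {2, 3, 4, 5, 9}, which has 5 elements.

5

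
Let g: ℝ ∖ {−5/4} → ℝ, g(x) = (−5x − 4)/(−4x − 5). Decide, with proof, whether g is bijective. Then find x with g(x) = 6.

-26/19

If g(x) = 5/4, cross-multiplying gives −4(−5x − 4) = −5(−4x − 5), which simplifies to 16 = 25 — false.  So 5/4 has no preimage and g is not surjective.
Hence g is not bijective.
Solving g(x) = 6: cross-multiplying gives −5x − 4 = 6(−4x − 5), which rearranges to 19x = −26, so x = −26/19.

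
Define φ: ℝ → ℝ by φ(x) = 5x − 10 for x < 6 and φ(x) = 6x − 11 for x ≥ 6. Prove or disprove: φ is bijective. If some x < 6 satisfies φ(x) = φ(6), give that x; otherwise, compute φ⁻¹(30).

41/6

Both pieces are strictly increasing (slopes 5 and 6), so each is injective on its own interval.
The left piece maps (−∞, 6) onto (−∞, 20); the right piece maps [6, ∞) onto [25, ∞).
The images leave a gap (20 has no preimage), so φ is not surjective, hence not bijective.
Because the two images are disjoint, no x < 6 has φ(x) = φ(6), so we compute φ⁻¹(30): 30 lies in [25, ∞), so solve 6x − 11 = 30: x = (30 + 11)/6 = 41/6.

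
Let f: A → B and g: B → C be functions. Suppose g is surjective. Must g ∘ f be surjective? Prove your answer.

No. Take A = {0}, B = C = {0, 1, 2, 3}, f(0) = 0, and g = identity (surjective).
Then (g ∘ f)(0) = 0, and 3 ∈ C has no preimage under g ∘ f, so g ∘ f is not surjective.

not surjective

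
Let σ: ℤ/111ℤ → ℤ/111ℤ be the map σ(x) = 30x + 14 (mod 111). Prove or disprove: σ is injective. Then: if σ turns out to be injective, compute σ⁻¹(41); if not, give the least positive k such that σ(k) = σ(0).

37

We have gcd(30, 111) = 3 > 1. Taking s = 0 and t = 37: σ(0) = 14 and σ(37) = 30·37 + 14 = 1124 ≡ 14 (mod 111).
So σ(0) = σ(37) while 0 ≠ 37, thus σ is not injective.
Since σ is not injective, we find the least positive k with σ(k) = σ(0): this means 30k ≡ 0 (mod 111), i.e. 111 ∣ 30k. Since gcd(30, 111) = 3, dividing through by 3 this holds exactly when 37 ∣ 10k, and as gcd(10, 37) = 1, exactly when 37 ∣ k.
The smallest positive such k is 37.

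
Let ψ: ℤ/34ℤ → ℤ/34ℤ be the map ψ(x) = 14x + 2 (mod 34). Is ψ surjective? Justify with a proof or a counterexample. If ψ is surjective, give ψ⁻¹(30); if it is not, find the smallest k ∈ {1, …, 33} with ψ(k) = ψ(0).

17

Since gcd(14, 34) = 2, we have 14x ≡ 0 (mod 2) for all x, so ψ(x) ≡ 0 (mod 2).
But 1 ≢ 0 (mod 2), so 1 ∈ ℤ/34ℤ has no preimage. Hence ψ is not surjective.
Since ψ is not surjective, we find the least positive k with ψ(k) = ψ(0): this means 14k ≡ 0 (mod 34), i.e. 34 ∣ 14k. Since gcd(14, 34) = 2, dividing through by 2 this holds exactly when 17 ∣ 7k, and as gcd(7, 17) = 1, exactly when 17 ∣ k.
The smallest positive such k is 17.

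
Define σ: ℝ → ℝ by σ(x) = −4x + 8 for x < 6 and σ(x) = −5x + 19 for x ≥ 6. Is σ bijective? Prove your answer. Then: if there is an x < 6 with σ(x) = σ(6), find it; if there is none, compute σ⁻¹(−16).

19/4

Both pieces are strictly decreasing (slopes −4 and −5), so each is injective on its own interval.
The left piece maps (−∞, 6) onto (−16, ∞); the right piece maps [6, ∞) onto (−∞, −11].
These images overlap. In particular σ(6) = −11 (right piece), and solving −4x + 8 = −11 on the left piece gives x = 19/4 < 6.
So σ(19/4) = σ(6) with 19/4 ≠ 6, and σ is not injective, hence not bijective. This x = 19/4 is the requested value below 6.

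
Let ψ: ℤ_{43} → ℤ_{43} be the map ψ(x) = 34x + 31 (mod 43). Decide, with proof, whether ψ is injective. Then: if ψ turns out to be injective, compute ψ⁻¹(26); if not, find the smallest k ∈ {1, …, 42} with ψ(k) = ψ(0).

34

Suppose ψ(a) = ψ(b) in ℤ_{43}. Then 34a + 31 ≡ 34b + 31 (mod 43), hence 34(a − b) ≡ 0 (mod 43).
Since gcd(34, 43) = 1, 34 is invertible modulo 43, therefore a − b ≡ 0 (mod 43), i.e. a = b.
Hence ψ is injective.
We now compute 34⁻¹ mod 43 explicitly. Euclid's algorithm: 43 = 1·34 + 9, 34 = 3·9 + 7, 9 = 1·7 + 2, 7 = 3·2 + 1; back-substituting gives 1 = 19·34 − 15·43, so 34⁻¹ ≡ 19 (mod 43).
Since ψ is injective, we compute ψ⁻¹(26): solve 34x + 31 ≡ 26 (mod 43), i.e. 34x ≡ 38 (mod 43).
Multiplying by 34⁻¹ = 19 gives x ≡ 19·38 = 722 = 16·43 + 34 ≡ 34 (mod 43).
Check: ψ(34) = 34·34 + 31 = 1187 = 27·43 + 26 ≡ 26 (mod 43).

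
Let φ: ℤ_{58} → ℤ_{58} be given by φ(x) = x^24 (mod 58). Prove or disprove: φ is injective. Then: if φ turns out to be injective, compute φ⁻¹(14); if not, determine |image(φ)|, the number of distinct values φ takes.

φ(3): Repeated squaring mod 58: 3^1 ≡ 3, 3^2 ≡ 3² = 9, 3^4 ≡ 9² = 81 ≡ 23, 3^8 ≡ 23² = 529 ≡ 7, 3^16 ≡ 7² = 49. Since 24 = 16 + 8, 3^24 ≡ 49·7: 49·7 = 343 ≡ 53. So 3^24 ≡ 53 (mod 58).
φ(7): Repeated squaring mod 58: 7^1 ≡ 7, 7^2 ≡ 7² = 49, 7^4 ≡ 49² = 2401 ≡ 23, 7^8 ≡ 23² = 529 ≡ 7, 7^16 ≡ 7² = 49. Since 24 = 16 + 8, 7^24 ≡ 49·7: 49·7 = 343 ≡ 53. So 7^24 ≡ 53 (mod 58).
So φ(3) = φ(7) = 53 while 3 ≠ 7, so φ is not injective.
Since φ is not injective, we determine |image(φ)|. Computing x^24 mod 58 for each x (by repeated squaring, reducing mod 58 at every step), the values φ(0), φ(1), …, φ(57) are: 0, 1, 20, 53, 52, 49, 16, 53, 54, 25, 52, 7, 30, 7, 16, 45, 36, 1, 36, 23, 54, 25, 24, 45, 20, 23, 24, 49, 30, 29, 30, 49, 24, 23, 20, 45, 24, 25, 54, 23, 36, 1, 36, 45, 16, 7, 30, 7, 52, 25, 54, 53, 16, 49, 52, 53, 20, 1.
The distinct values are {0, 1, 7, 16, 20, 23, 24, 25, 29, 30, 36, 45, 49, 52, 53, 54}; there are 16 of them.

16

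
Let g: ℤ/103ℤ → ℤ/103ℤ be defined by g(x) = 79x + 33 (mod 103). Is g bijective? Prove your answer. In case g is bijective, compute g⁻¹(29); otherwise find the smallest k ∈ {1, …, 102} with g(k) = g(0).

Recall that injectivity means: for all u, v in the domain, g(u) = g(v) implies u = v.
Suppose g(u) = g(v) in ℤ/103ℤ. Then 79u + 33 ≡ 79v + 33 (mod 103), so 79(u − v) ≡ 0 (mod 103).
Since gcd(79, 103) = 1, 79 is invertible modulo 103, therefore u − v ≡ 0 (mod 103), i.e. u = v.
We now compute 79⁻¹ mod 103 explicitly. Euclid's algorithm: 103 = 1·79 + 24, 79 = 3·24 + 7, 24 = 3·7 + 3, 7 = 2·3 + 1; back-substituting gives 1 = 30·79 − 23·103, so 79⁻¹ ≡ 30 (mod 103).
Then y ↦ 30(y − 33) is a two-sided inverse to g, so every y ∈ ℤ/103ℤ has a preimage.
So g is bijective.
Since g is bijective, we find g⁻¹(29): we need 79x ≡ 29 − 33 ≡ 99 (mod 103). Using 79⁻¹ = 30: x ≡ 30·99 = 2970 = 28·103 + 86, so x = 86.
Check: g(86) = 79·86 + 33 = 6827 = 66·103 + 29 ≡ 29 (mod 103).

86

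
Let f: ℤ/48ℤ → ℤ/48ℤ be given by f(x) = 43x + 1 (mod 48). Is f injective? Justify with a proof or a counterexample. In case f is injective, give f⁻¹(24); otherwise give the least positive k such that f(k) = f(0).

5

Suppose f(x_1) = f(x_2) in ℤ/48ℤ. Then 43x_1 + 1 ≡ 43x_2 + 1 (mod 48), therefore 43(x_1 − x_2) ≡ 0 (mod 48).
Since gcd(43, 48) = 1, 43 is invertible modulo 48, therefore x_1 − x_2 ≡ 0 (mod 48), i.e. x_1 = x_2.
Thus f is injective.
We now compute 43⁻¹ mod 48 explicitly. Euclid's algorithm: 48 = 1·43 + 5, 43 = 8·5 + 3, 5 = 1·3 + 2, 3 = 1·2 + 1; back-substituting gives 1 = 19·43 − 17·48, so 43⁻¹ ≡ 19 (mod 48).
Since f is injective, we compute f⁻¹(24): solve 43x + 1 ≡ 24 (mod 48), i.e. 43x ≡ 23 (mod 48).
Multiplying by 43⁻¹ = 19 gives x ≡ 19·23 = 437 = 9·48 + 5 ≡ 5 (mod 48).
Check: f(5) = 43·5 + 1 = 216 = 4·48 + 24 ≡ 24 (mod 48).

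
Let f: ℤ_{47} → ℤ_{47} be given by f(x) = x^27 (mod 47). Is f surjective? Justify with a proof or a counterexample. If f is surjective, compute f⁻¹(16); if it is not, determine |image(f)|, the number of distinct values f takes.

2

Since 47 is prime, the nonzero elements of ℤ_{47} form a cyclic group of order 46.
As gcd(27, 46) = 1, raising to the 27th power is a bijection on this group: if a^27 ≡ b^27 then (ab^{−1})^27 = 1, and the only element of order dividing gcd(27, 46) = 1 is 1, so a = b.
With f(0) = 0 this makes f injective on all of ℤ_{47}, hence bijective (finite equal-size domain and codomain). In particular f is surjective.
Since f is surjective, we find the preimage of 16. The inverse of x ↦ x^27 on (ℤ_{47})^× is x ↦ x^29, because 27·29 = 783 = 17·46 + 1 ≡ 1 (mod 46) and x^{46} = 1 for x ≠ 0 (Fermat). So f⁻¹(16) = 16^29 mod 47.
Repeated squaring mod 47: 16^1 ≡ 16, 16^2 ≡ 16² = 256 ≡ 21, 16^4 ≡ 21² = 441 ≡ 18, 16^8 ≡ 18² = 324 ≡ 42, 16^16 ≡ 42² = 1764 ≡ 25. Since 29 = 16 + 8 + 4 + 1, 16^29 ≡ 25·42·18·16: 25·42 = 1050 ≡ 16, then 16·18 = 288 ≡ 6, then 6·16 = 96 ≡ 2. So 16^29 ≡ 2 (mod 47).
Hence f⁻¹(16) = 2.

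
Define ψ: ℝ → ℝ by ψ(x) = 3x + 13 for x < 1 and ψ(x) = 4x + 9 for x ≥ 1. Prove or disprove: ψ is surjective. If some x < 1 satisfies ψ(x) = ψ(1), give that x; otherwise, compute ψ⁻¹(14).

0

Both pieces are strictly increasing (slopes 3 and 4), so each is injective on its own interval.
The left piece maps (−∞, 1) onto (−∞, 16); the right piece maps [1, ∞) onto [13, ∞).
The union (−∞, 16) ∪ [13, ∞) covers ℝ, so ψ is surjective.
For the follow-up: the images overlap, so an x < 1 with ψ(x) = ψ(1) exists. ψ(1) = 13; solving 3x + 13 = 13 for x < 1 gives x = (13 − 13)/3 = 0.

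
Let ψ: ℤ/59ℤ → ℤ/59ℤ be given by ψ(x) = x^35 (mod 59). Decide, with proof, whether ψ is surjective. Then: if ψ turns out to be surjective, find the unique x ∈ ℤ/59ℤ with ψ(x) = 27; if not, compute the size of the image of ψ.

48

Since 59 is prime, the nonzero elements of ℤ/59ℤ form a cyclic group of order 58.
As gcd(35, 58) = 1, raising to the 35th power is a bijection on this group: if x_1^35 ≡ x_2^35 then (x_1x_2^{−1})^35 = 1, and the only element of order dividing gcd(35, 58) = 1 is 1, so x_1 = x_2.
With ψ(0) = 0 this makes ψ injective on all of ℤ/59ℤ, hence bijective (finite equal-size domain and codomain). In particular ψ is surjective.
Since ψ is surjective, we find the preimage of 27. The inverse of x ↦ x^35 on (ℤ/59ℤ)^× is x ↦ x^5, because 35·5 = 175 = 3·58 + 1 ≡ 1 (mod 58) and x^{58} = 1 for x ≠ 0 (Fermat). So ψ⁻¹(27) = 27^5 mod 59.
Repeated squaring mod 59: 27^1 ≡ 27, 27^2 ≡ 27² = 729 ≡ 21, 27^4 ≡ 21² = 441 ≡ 28. Since 5 = 4 + 1, 27^5 ≡ 28·27: 28·27 = 756 ≡ 48. So 27^5 ≡ 48 (mod 59).
Hence ψ⁻¹(27) = 48.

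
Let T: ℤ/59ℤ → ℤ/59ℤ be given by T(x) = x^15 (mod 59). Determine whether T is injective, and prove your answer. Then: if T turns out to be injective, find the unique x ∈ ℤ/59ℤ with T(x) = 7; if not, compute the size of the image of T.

49

Since 59 is prime, the nonzero elements of ℤ/59ℤ form a cyclic group of order 58.
As gcd(15, 58) = 1, raising to the 15th power is a bijection on this group: if x_1^15 ≡ x_2^15 then (x_1x_2^{−1})^15 = 1, and the only element of order dividing gcd(15, 58) = 1 is 1, so x_1 = x_2.
With T(0) = 0 this makes T injective on all of ℤ/59ℤ, hence bijective (finite equal-size domain and codomain). In particular T is injective.
Since T is injective, we find the preimage of 7. The inverse of x ↦ x^15 on (ℤ/59ℤ)^× is x ↦ x^31, because 15·31 = 465 = 8·58 + 1 ≡ 1 (mod 58) and x^{58} = 1 for x ≠ 0 (Fermat). So T⁻¹(7) = 7^31 mod 59.
Repeated squaring mod 59: 7^1 ≡ 7, 7^2 ≡ 7² = 49, 7^4 ≡ 49² = 2401 ≡ 41, 7^8 ≡ 41² = 1681 ≡ 29, 7^16 ≡ 29² = 841 ≡ 15. Since 31 = 16 + 8 + 4 + 2 + 1, 7^31 ≡ 15·29·41·49·7: 15·29 = 435 ≡ 22, then 22·41 = 902 ≡ 17, then 17·49 = 833 ≡ 7, then 7·7 = 49. So 7^31 ≡ 49 (mod 59).
Hence T⁻¹(7) = 49.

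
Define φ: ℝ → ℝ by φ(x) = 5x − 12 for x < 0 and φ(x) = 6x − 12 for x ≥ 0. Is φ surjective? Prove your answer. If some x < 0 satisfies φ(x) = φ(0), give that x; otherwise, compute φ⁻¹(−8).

Both pieces are strictly increasing (slopes 5 and 6), so each is injective on its own interval.
The left piece maps (−∞, 0) onto (−∞, −12); the right piece maps [0, ∞) onto [−12, ∞).
These images together cover ℝ, so φ is surjective.
Because the two images are disjoint, no x < 0 has φ(x) = φ(0), so we compute φ⁻¹(−8): −8 lies in [−12, ∞), so solve 6x − 12 = −8: x = (−8 + 12)/6 = 2/3.

2/3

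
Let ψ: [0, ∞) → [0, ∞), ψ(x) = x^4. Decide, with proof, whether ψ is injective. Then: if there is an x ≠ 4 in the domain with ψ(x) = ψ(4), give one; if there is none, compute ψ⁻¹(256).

4

On [0, ∞), x ↦ x^4 is strictly increasing, so ψ(s) = ψ(t) forces s = t. Thus ψ is injective.
Since x ↦ x^4 is strictly increasing on [0, ∞), it is injective there, so no x ≠ 4 in the domain has ψ(x) = ψ(4). We therefore compute ψ⁻¹(256) = 256^{1/4} = 4 (indeed 4^4 = 256).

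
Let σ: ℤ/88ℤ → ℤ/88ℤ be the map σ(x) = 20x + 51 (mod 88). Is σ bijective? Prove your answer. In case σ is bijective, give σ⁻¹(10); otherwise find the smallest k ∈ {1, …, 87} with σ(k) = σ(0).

22

We have gcd(20, 88) = 4 > 1. Taking a = 0 and b = 22: σ(0) = 51 and σ(22) = 20·22 + 51 = 491 ≡ 51 (mod 88).
So σ(0) = σ(22) while 0 ≠ 22, thus σ is not injective, hence not bijective.
Since σ is not bijective, we find the least positive k with σ(k) = σ(0): this means 20k ≡ 0 (mod 88), i.e. 88 ∣ 20k. Since gcd(20, 88) = 4, dividing through by 4 this holds exactly when 22 ∣ 5k, and as gcd(5, 22) = 1, exactly when 22 ∣ k.
The smallest positive such k is 22.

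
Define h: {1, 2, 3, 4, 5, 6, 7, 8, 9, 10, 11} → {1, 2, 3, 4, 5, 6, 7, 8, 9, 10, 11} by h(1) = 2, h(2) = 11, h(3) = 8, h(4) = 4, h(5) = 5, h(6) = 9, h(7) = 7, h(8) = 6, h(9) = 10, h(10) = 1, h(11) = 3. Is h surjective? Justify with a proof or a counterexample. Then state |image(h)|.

Every element of the codomain has a preimage: 1 = h(10), 2 = h(1), 3 = h(11), 4 = h(4), 5 = h(5), 6 = h(8), 7 = h(7), 8 = h(3), 9 = h(6), 10 = h(9), 11 = h(2).
Hence h is surjective.
The image of h is {1, 2, 3, 4, 5, 6, 7, 8, 9, 10, 11}, which has 11 elements.

11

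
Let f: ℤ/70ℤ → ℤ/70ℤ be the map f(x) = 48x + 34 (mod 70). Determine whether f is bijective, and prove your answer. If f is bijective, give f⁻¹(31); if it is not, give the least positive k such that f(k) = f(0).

35

Recall: f is injective when f(a) = f(b) forces a = b.
We have gcd(48, 70) = 2 > 1. Taking a = 0 and b = 35: f(0) = 34 and f(35) = 48·35 + 34 = 1714 ≡ 34 (mod 70).
So f(0) = f(35) while 0 ≠ 35, thus f is not injective, hence not bijective.
Since f is not bijective, we find the least positive k with f(k) = f(0): this means 48k ≡ 0 (mod 70), i.e. 70 ∣ 48k. Since gcd(48, 70) = 2, dividing through by 2 this holds exactly when 35 ∣ 24k, and as gcd(24, 35) = 1, exactly when 35 ∣ k.
The smallest positive such k is 35.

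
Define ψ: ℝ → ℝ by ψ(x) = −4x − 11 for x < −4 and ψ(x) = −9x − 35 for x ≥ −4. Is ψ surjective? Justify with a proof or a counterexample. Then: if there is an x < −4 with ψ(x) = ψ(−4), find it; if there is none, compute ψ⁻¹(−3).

Both pieces are strictly decreasing (slopes −4 and −9), so each is injective on its own interval.
The left piece maps (−∞, −4) onto (5, ∞); the right piece maps [−4, ∞) onto (−∞, 1].
The union (5, ∞) ∪ (−∞, 1] omits the interval between 5 and 1; in particular 5 has no preimage. So ψ is not surjective.
Because the two images are disjoint, no x < −4 has ψ(x) = ψ(−4), so we compute ψ⁻¹(−3): −3 lies in (−∞, 1], so solve −9x − 35 = −3: x = (−3 + 35)/(−9) = −32/9.

-32/9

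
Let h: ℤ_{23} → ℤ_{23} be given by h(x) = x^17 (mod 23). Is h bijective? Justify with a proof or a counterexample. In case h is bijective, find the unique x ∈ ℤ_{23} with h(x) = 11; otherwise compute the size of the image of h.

Since 23 is prime, the nonzero elements of ℤ_{23} form a cyclic group of order 22.
As gcd(17, 22) = 1, raising to the 17th power is a bijection on this group: if u^17 ≡ v^17 then (uv^{−1})^17 = 1, and the only element of order dividing gcd(17, 22) = 1 is 1, so u = v.
With h(0) = 0 this makes h injective on all of ℤ_{23}, hence bijective (finite equal-size domain and codomain). In particular h is bijective.
Since h is bijective, we find the preimage of 11. The inverse of x ↦ x^17 on (ℤ_{23})^× is x ↦ x^13, because 17·13 = 221 = 10·22 + 1 ≡ 1 (mod 22) and x^{22} = 1 for x ≠ 0 (Fermat). So h⁻¹(11) = 11^13 mod 23.
Repeated squaring mod 23: 11^1 ≡ 11, 11^2 ≡ 11² = 121 ≡ 6, 11^4 ≡ 6² = 36 ≡ 13, 11^8 ≡ 13² = 169 ≡ 8. Since 13 = 8 + 4 + 1, 11^13 ≡ 8·13·11: 8·13 = 104 ≡ 12, then 12·11 = 132 ≡ 17. So 11^13 ≡ 17 (mod 23).
Hence h⁻¹(11) = 17.

17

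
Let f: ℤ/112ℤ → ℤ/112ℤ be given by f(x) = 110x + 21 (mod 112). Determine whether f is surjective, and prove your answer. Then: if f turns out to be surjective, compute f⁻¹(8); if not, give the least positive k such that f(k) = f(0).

56

Since gcd(110, 112) = 2, we have 110x ≡ 0 (mod 2) for all x, so f(x) ≡ 1 (mod 2).
But 0 ≢ 1 (mod 2), so 0 ∈ ℤ/112ℤ has no preimage. So f is not surjective.
Since f is not surjective, we find the least positive k with f(k) = f(0): this means 110k ≡ 0 (mod 112), i.e. 112 ∣ 110k. Since gcd(110, 112) = 2, dividing through by 2 this holds exactly when 56 ∣ 55k, and as gcd(55, 56) = 1, exactly when 56 ∣ k.
The smallest positive such k is 56.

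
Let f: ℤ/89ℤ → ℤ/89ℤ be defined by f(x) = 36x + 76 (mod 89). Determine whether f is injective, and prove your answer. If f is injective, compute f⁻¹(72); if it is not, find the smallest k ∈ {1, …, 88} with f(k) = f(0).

Suppose f(u) = f(v) in ℤ/89ℤ. Then 36u + 76 ≡ 36v + 76 (mod 89), thus 36(u − v) ≡ 0 (mod 89).
Since gcd(36, 89) = 1, 36 is invertible modulo 89, therefore u − v ≡ 0 (mod 89), i.e. u = v.
Hence f is injective.
We now compute 36⁻¹ mod 89 explicitly. Euclid's algorithm: 89 = 2·36 + 17, 36 = 2·17 + 2, 17 = 8·2 + 1; back-substituting gives 1 = 47·36 − 19·89, so 36⁻¹ ≡ 47 (mod 89).
Since f is injective, we find f⁻¹(72): we need 36x ≡ 72 − 76 ≡ 85 (mod 89). Using 36⁻¹ = 47: x ≡ 47·85 = 3995 = 44·89 + 79, so x = 79.
Check: f(79) = 36·79 + 76 = 2920 = 32·89 + 72 ≡ 72 (mod 89).

79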